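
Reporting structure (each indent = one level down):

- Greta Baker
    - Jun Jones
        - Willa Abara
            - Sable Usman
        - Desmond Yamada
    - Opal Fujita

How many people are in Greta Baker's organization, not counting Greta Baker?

Greta Baker directly manages Jun Jones, Opal Fujita. Under Jun Jones: Desmond Yamada, Willa Abara, Sable Usman (3). Opal Fujita has no reports. So Greta Baker's organization is 2 direct reports plus everyone under them: 4 + 1 = 5.

5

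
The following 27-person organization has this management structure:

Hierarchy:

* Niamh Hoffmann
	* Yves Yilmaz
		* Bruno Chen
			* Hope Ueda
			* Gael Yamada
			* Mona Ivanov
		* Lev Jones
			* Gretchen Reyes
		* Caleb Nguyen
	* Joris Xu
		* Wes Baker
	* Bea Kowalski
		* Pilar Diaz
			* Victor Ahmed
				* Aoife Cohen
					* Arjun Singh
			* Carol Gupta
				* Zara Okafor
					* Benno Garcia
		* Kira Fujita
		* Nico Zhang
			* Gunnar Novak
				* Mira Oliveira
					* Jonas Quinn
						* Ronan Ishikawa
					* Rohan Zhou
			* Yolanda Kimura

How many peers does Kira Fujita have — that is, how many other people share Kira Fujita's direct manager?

2

Kira Fujita reports to Bea Kowalski. Bea Kowalski's other direct reports are Pilar Diaz, Nico Zhang — 2 peers.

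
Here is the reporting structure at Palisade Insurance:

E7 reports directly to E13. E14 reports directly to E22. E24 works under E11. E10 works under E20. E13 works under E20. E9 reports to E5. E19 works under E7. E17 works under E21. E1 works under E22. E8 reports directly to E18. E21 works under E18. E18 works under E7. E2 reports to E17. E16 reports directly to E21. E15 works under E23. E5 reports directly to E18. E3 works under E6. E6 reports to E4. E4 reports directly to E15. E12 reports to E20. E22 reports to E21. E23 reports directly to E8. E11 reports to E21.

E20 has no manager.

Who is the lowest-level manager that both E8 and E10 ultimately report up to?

E20

E8's chain of managers is E18, E7, E13, E20. E10's chain of managers is E20. The first manager that appears in both chains is E20.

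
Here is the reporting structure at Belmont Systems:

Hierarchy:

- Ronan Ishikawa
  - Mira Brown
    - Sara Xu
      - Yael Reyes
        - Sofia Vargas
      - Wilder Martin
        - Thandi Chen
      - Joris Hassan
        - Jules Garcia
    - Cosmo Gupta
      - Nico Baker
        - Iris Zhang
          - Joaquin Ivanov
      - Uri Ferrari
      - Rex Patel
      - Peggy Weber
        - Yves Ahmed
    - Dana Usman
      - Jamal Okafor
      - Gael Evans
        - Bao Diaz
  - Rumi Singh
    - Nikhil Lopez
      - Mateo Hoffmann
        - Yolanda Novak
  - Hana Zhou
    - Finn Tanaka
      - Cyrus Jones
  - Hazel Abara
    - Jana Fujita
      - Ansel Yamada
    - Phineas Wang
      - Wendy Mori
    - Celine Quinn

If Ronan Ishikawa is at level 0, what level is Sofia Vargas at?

4

Chain from Sofia Vargas up to Ronan Ishikawa: Sofia Vargas → Yael Reyes → Sara Xu → Mira Brown → Ronan Ishikawa. That is 4 steps up, so Sofia Vargas is 4 levels below Ronan Ishikawa.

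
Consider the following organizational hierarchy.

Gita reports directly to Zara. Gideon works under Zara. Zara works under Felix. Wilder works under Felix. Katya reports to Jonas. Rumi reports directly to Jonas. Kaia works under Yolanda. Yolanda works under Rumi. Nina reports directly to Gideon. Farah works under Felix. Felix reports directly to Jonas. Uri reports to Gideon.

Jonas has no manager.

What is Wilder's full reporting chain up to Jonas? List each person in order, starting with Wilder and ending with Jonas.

Wilder -> Felix -> Jonas

Wilder reports to Felix. Felix reports to Jonas. Jonas is at the top.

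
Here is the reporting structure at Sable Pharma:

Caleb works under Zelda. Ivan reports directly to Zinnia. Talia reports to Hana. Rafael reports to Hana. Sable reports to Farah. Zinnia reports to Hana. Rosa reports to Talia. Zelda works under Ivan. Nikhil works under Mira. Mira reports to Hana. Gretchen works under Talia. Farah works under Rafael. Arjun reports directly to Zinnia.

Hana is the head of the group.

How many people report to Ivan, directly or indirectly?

2

Ivan directly manages Zelda. Under Zelda: Caleb (1). That's 2 in total.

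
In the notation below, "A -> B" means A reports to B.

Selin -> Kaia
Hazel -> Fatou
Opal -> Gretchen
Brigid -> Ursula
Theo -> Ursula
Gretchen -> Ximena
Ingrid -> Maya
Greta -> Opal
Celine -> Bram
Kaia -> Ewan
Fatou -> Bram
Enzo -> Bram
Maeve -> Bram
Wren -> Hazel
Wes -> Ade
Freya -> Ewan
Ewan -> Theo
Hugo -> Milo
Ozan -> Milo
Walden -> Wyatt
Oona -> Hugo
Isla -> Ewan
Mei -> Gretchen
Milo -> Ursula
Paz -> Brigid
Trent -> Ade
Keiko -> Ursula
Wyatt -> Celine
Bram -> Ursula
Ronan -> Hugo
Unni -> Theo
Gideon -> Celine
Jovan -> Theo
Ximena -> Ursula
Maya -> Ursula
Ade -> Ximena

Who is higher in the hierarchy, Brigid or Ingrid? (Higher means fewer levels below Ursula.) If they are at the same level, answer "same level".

Brigid

Brigid is 1 level below Ursula; Ingrid is 2. Brigid is higher.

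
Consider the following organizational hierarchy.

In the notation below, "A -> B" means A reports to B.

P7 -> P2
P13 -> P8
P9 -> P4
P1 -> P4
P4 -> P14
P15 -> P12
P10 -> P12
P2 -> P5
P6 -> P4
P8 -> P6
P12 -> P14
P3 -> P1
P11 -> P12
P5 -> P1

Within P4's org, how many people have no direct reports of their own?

The people in P4's organization with no one reporting to them are P13, P9, P7, P3. That is 4.

4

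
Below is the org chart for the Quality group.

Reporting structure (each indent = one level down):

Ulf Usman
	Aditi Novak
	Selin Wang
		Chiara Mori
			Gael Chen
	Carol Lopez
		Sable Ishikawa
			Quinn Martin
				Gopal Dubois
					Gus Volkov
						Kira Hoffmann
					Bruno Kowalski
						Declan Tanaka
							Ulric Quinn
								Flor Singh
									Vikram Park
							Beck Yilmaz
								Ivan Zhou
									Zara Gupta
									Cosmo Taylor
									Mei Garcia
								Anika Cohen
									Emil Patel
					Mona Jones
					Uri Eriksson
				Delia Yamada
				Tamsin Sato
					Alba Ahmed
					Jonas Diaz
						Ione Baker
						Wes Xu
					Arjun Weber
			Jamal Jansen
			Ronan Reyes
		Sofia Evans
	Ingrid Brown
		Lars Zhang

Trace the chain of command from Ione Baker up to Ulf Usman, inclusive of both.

Ione Baker -> Jonas Diaz -> Tamsin Sato -> Quinn Martin -> Sable Ishikawa -> Carol Lopez -> Ulf Usman

Ione Baker reports to Jonas Diaz. Jonas Diaz reports to Tamsin Sato. Tamsin Sato reports to Quinn Martin. Quinn Martin reports to Sable Ishikawa. Sable Ishikawa reports to Carol Lopez. Carol Lopez reports to Ulf Usman. Ulf Usman is at the top.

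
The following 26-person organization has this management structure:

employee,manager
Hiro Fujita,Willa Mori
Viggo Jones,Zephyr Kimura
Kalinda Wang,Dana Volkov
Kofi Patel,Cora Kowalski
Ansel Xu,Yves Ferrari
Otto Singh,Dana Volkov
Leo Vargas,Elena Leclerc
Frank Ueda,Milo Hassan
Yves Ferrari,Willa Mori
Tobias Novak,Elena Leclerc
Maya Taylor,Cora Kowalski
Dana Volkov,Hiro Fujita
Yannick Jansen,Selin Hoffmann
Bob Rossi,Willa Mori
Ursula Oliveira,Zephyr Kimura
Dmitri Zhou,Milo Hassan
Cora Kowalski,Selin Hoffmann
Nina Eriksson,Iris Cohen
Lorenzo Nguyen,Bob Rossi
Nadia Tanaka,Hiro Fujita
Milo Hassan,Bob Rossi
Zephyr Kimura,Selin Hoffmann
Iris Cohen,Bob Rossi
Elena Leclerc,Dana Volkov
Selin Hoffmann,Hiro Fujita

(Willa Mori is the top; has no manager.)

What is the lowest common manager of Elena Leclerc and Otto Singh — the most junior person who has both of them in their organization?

Dana Volkov

Elena Leclerc's chain of managers is Dana Volkov, Hiro Fujita, Willa Mori. Otto Singh's chain of managers is Dana Volkov, Hiro Fujita, Willa Mori. The first manager that appears in both chains is Dana Volkov.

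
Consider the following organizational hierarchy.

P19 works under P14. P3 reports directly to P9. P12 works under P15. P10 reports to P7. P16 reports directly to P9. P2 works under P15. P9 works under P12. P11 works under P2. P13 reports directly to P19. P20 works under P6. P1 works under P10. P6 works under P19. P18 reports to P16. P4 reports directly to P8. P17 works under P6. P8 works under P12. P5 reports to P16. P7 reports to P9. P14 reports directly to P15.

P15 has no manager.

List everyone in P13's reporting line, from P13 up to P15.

P13 reports to P19. P19 reports to P14. P14 reports to P15. P15 is at the top.

P13 -> P19 -> P14 -> P15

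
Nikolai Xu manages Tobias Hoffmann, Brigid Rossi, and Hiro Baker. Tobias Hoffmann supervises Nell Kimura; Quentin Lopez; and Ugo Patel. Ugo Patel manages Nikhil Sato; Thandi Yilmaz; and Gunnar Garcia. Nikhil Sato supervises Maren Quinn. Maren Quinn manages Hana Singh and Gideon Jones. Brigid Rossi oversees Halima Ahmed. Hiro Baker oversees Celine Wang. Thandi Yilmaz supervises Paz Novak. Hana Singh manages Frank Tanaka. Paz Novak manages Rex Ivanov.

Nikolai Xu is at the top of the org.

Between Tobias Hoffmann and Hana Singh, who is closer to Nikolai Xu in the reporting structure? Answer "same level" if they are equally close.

Tobias Hoffmann is 1 level below Nikolai Xu; Hana Singh is 5. Tobias Hoffmann is higher.

Tobias Hoffmann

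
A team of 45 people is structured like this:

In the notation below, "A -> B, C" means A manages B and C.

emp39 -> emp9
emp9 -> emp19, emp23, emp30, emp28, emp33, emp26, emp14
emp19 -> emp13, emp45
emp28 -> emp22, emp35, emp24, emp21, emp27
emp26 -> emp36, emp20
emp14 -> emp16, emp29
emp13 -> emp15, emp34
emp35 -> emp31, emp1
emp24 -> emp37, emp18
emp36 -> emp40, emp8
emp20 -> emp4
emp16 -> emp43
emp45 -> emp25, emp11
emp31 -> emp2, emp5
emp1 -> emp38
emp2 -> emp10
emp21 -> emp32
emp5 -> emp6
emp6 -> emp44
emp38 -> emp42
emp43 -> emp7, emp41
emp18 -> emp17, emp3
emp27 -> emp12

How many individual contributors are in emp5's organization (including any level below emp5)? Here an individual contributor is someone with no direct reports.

The only person in emp5's organization with no one reporting to them is emp44. That is 1.

1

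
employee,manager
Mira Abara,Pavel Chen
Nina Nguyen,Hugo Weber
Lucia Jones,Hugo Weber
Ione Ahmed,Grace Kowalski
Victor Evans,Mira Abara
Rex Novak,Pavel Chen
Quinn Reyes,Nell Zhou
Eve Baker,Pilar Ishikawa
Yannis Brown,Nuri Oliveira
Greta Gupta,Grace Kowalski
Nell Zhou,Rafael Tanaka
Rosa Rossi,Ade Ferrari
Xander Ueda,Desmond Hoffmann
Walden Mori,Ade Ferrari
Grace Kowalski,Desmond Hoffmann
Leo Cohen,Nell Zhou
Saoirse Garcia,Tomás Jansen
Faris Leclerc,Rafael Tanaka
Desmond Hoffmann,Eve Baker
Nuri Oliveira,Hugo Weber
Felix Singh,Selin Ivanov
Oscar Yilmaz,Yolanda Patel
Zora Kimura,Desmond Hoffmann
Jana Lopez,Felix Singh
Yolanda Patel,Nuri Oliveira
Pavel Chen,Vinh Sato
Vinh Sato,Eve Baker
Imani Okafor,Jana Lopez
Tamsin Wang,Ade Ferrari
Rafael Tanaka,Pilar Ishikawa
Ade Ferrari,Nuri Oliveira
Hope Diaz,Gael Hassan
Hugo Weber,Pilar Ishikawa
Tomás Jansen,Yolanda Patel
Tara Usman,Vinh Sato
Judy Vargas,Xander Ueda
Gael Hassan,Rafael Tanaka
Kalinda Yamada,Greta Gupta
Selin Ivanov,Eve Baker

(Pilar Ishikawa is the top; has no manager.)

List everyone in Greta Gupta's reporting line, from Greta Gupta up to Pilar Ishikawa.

Greta Gupta -> Grace Kowalski -> Desmond Hoffmann -> Eve Baker -> Pilar Ishikawa

Greta Gupta reports to Grace Kowalski. Grace Kowalski reports to Desmond Hoffmann. Desmond Hoffmann reports to Eve Baker. Eve Baker reports to Pilar Ishikawa. Pilar Ishikawa is at the top.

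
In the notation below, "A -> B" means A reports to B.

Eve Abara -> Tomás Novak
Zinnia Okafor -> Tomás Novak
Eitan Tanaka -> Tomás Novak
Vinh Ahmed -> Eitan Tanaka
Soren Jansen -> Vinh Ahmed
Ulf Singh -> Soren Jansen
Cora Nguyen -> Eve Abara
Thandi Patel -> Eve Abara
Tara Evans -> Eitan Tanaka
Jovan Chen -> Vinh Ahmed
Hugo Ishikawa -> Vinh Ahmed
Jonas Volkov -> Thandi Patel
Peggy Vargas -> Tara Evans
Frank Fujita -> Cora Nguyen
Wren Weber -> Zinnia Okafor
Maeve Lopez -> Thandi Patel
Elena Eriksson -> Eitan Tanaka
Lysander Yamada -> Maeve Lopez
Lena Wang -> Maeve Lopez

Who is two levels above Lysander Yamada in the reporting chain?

Thandi Patel

Lysander Yamada reports to Maeve Lopez, and Maeve Lopez reports to Thandi Patel. So Lysander Yamada's skip-level manager is Thandi Patel.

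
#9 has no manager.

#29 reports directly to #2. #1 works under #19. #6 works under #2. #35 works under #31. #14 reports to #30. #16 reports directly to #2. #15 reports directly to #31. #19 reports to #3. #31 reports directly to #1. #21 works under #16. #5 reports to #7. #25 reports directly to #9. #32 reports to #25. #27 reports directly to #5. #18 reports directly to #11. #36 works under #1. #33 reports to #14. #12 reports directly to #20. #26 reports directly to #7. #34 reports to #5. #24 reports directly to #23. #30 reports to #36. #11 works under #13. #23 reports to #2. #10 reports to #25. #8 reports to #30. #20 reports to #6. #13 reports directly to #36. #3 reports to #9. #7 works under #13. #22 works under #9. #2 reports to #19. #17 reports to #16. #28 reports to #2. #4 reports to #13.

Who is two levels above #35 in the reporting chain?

#1

#35 reports to #31, and #31 reports to #1. So #35's skip-level manager is #1.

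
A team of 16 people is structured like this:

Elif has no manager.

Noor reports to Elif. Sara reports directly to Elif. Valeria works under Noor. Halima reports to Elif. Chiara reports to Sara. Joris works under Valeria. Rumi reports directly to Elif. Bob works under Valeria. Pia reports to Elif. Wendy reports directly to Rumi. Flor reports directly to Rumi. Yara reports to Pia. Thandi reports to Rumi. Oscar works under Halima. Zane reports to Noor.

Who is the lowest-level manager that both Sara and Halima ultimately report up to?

Elif

Sara's chain of managers is Elif. Halima's chain of managers is Elif. The first manager that appears in both chains is Elif.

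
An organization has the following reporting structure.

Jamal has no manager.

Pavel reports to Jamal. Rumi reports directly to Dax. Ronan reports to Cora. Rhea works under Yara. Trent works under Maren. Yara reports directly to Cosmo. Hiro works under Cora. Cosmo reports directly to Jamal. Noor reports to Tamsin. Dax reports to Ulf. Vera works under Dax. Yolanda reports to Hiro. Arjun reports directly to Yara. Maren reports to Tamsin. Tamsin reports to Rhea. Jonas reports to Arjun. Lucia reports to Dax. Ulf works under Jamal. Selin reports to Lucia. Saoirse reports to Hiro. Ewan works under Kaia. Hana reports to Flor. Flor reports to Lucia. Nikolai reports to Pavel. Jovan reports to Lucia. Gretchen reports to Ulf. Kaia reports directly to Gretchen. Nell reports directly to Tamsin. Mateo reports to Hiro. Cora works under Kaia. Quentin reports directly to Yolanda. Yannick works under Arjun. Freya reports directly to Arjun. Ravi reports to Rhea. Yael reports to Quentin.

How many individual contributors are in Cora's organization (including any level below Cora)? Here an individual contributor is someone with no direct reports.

The people in Cora's organization with no one reporting to them are Ronan, Saoirse, Yael, Mateo. That is 4.

4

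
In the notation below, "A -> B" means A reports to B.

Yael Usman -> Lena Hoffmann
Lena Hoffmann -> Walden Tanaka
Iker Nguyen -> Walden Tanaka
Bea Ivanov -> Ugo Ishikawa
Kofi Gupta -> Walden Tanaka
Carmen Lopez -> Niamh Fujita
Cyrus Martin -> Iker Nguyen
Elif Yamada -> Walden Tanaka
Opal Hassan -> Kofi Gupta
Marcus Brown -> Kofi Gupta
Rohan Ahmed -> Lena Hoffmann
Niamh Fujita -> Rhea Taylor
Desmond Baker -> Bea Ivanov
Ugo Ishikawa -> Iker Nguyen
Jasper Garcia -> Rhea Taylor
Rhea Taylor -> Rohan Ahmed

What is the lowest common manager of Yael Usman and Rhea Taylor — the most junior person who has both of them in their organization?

Lena Hoffmann

Yael Usman's chain of managers is Lena Hoffmann, Walden Tanaka. Rhea Taylor's chain of managers is Rohan Ahmed, Lena Hoffmann, Walden Tanaka. The first manager that appears in both chains is Lena Hoffmann.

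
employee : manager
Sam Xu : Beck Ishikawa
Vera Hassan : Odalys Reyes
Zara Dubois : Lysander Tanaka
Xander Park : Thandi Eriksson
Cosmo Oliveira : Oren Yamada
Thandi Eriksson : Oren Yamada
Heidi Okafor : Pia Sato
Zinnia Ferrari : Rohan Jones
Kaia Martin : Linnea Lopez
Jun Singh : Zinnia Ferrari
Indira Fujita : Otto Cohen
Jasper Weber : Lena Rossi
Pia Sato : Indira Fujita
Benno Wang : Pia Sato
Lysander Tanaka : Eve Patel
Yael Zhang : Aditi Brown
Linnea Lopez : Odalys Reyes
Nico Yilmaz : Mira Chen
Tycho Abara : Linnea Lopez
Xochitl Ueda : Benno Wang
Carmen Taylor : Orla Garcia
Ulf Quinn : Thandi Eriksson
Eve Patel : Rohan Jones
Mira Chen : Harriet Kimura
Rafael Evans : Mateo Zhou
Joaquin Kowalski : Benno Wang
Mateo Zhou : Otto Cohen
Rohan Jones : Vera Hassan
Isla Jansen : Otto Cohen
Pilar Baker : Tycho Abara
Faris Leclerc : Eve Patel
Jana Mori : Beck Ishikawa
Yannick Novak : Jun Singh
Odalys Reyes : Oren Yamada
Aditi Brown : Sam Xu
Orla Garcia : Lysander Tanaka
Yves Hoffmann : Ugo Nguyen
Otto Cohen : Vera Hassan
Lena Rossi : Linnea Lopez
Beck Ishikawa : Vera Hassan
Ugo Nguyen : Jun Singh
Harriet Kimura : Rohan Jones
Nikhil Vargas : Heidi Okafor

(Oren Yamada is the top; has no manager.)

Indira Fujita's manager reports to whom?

Indira Fujita reports to Otto Cohen, and Otto Cohen reports to Vera Hassan. So Indira Fujita's skip-level manager is Vera Hassan.

Vera Hassan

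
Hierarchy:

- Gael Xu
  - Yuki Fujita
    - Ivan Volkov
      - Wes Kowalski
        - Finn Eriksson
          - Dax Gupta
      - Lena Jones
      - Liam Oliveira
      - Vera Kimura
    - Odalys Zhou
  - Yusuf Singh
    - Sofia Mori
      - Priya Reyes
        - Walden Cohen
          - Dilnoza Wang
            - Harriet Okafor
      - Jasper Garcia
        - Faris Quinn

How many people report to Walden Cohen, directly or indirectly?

2

Walden Cohen directly manages Dilnoza Wang. Under Dilnoza Wang: Harriet Okafor (1). That's 2 in total.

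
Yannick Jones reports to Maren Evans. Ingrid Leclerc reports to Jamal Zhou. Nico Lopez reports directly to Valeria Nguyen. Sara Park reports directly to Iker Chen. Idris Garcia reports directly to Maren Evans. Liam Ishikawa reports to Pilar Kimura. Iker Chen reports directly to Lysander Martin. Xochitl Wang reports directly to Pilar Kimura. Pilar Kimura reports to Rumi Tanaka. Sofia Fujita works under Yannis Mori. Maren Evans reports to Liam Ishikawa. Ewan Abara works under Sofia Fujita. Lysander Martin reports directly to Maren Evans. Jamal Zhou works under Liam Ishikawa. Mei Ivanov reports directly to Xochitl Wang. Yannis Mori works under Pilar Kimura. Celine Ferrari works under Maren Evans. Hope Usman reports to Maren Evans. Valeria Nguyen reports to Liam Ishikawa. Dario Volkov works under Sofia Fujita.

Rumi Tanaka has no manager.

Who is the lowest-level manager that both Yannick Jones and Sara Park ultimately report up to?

Maren Evans

Yannick Jones's chain of managers is Maren Evans, Liam Ishikawa, Pilar Kimura, Rumi Tanaka. Sara Park's chain of managers is Iker Chen, Lysander Martin, Maren Evans, Liam Ishikawa, Pilar Kimura, Rumi Tanaka. The first manager that appears in both chains is Maren Evans.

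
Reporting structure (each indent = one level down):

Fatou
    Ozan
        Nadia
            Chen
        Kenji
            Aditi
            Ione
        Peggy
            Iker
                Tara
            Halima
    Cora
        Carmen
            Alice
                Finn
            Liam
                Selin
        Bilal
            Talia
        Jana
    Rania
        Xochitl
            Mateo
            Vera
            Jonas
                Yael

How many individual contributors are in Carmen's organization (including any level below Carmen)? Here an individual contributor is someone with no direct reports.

2

The people in Carmen's organization with no one reporting to them are Selin, Finn. That is 2.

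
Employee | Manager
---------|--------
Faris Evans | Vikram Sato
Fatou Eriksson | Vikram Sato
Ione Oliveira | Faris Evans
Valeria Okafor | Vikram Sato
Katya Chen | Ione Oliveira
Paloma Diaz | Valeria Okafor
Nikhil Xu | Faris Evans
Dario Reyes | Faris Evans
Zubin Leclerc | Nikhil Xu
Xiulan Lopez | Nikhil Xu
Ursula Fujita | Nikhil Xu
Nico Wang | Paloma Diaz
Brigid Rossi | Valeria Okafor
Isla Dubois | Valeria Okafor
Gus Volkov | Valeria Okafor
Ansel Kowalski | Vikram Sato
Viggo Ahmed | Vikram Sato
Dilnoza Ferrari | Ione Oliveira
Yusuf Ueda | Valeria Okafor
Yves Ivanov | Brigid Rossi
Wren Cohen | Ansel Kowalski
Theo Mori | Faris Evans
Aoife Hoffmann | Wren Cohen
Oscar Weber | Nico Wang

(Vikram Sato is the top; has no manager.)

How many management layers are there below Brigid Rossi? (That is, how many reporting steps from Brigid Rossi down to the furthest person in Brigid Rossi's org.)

The longest chain under Brigid Rossi runs Brigid Rossi → Yves Ivanov, which is 1 level below Brigid Rossi.

1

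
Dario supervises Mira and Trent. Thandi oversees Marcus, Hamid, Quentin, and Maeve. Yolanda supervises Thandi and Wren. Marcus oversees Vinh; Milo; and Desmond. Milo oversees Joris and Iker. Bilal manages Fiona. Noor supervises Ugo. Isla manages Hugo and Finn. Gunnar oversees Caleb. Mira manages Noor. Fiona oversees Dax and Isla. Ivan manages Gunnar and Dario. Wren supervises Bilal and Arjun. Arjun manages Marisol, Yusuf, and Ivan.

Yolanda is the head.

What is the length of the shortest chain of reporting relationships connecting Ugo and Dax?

9

Ugo is 6 levels below Wren, and Dax is 3 levels below Wren (their lowest common manager). The shortest path runs up from Ugo to Wren and back down to Dax: 6 + 3 = 9 links.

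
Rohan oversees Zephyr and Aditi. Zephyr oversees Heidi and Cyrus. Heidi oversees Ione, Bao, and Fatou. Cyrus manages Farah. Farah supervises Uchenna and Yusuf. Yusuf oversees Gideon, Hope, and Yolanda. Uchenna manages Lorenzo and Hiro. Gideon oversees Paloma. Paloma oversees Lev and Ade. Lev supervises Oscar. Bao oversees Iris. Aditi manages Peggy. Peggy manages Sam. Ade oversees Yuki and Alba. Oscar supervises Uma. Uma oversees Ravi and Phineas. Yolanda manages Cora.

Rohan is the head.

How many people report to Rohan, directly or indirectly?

28

Rohan directly manages Zephyr, Aditi. Under Zephyr: Cyrus, Farah, Uchenna, Hiro, Lorenzo, Yusuf, Yolanda, Cora, Hope, Gideon, Paloma, Ade, Alba, Yuki, Lev, Oscar, Uma, Phineas, Ravi, Heidi, Fatou, Bao, Iris, Ione (24). Under Aditi: Peggy, Sam (2). So Rohan's organization is 2 direct reports plus everyone under them: 25 + 3 = 28.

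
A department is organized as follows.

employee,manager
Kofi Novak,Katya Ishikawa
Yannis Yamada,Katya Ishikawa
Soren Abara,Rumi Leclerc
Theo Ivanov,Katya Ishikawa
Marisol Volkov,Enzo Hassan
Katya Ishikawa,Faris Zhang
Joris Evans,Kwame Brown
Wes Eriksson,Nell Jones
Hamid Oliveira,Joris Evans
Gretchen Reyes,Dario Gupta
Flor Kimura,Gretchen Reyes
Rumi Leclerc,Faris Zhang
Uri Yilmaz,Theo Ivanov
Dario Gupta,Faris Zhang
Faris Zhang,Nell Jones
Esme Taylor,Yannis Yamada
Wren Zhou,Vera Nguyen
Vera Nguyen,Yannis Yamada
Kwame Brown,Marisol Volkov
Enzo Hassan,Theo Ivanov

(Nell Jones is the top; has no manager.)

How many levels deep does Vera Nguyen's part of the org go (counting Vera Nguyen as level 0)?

1

The longest chain under Vera Nguyen runs Vera Nguyen → Wren Zhou, which is 1 level below Vera Nguyen.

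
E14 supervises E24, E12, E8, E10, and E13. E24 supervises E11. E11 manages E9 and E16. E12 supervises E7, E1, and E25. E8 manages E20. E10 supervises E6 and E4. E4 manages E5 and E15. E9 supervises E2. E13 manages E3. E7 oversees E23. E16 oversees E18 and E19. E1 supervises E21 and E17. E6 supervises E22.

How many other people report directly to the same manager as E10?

4

E10 reports to E14. E14's other direct reports are E24, E12, E8, E13 — 4 peers.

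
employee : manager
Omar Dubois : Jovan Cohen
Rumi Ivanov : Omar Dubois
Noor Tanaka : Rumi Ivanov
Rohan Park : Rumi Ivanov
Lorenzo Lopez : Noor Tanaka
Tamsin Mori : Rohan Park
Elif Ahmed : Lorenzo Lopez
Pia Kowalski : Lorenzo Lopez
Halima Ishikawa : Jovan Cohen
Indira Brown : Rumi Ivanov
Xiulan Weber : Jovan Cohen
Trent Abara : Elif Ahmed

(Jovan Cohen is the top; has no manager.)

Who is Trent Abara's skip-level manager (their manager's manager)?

Trent Abara reports to Elif Ahmed, and Elif Ahmed reports to Lorenzo Lopez. So Trent Abara's skip-level manager is Lorenzo Lopez.

Lorenzo Lopez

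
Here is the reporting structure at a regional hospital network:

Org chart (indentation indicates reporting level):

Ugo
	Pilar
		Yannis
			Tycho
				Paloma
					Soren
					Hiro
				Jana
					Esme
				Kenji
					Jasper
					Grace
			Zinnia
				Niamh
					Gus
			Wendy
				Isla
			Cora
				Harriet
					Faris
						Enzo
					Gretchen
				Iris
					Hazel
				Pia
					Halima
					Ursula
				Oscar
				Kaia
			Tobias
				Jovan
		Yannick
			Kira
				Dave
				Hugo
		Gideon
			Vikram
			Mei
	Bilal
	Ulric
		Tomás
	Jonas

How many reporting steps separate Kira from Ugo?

3

Chain from Kira up to Ugo: Kira → Yannick → Pilar → Ugo. That is 3 steps up, so Kira is 3 levels below Ugo.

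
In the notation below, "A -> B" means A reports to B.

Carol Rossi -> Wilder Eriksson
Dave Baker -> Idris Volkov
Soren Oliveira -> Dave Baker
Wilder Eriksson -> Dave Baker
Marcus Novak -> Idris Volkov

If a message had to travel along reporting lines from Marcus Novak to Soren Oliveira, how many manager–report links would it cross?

Marcus Novak is 1 level below Idris Volkov, and Soren Oliveira is 2 levels below Idris Volkov (their lowest common manager). The shortest path runs up from Marcus Novak to Idris Volkov and back down to Soren Oliveira: 1 + 2 = 3 links.

3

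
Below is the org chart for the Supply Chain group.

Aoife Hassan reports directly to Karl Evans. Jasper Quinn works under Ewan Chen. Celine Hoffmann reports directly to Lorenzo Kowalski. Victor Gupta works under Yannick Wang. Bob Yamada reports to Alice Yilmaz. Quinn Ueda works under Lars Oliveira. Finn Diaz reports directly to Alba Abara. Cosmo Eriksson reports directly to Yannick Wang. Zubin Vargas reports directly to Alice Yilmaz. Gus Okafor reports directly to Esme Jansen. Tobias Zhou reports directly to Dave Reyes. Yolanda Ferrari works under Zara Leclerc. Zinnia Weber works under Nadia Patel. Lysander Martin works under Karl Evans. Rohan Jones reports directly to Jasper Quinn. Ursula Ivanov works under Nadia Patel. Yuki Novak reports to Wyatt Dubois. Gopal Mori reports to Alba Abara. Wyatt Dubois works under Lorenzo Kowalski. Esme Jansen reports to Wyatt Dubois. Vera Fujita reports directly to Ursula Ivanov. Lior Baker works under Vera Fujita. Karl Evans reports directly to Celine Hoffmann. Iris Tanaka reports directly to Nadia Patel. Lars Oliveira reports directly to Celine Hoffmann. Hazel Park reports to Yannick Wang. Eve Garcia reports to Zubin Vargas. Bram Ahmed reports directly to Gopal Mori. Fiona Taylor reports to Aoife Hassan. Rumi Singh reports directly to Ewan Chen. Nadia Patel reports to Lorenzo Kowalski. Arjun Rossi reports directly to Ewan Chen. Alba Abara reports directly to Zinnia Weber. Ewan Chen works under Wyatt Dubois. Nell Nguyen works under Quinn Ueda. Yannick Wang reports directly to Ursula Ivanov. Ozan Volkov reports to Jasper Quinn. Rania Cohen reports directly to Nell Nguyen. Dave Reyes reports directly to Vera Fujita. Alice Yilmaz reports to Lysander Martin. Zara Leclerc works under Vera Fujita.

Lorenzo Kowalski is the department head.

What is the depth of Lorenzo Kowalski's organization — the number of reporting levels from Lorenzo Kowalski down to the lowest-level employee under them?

6

The longest chain under Lorenzo Kowalski runs Lorenzo Kowalski → Celine Hoffmann → Karl Evans → Lysander Martin → Alice Yilmaz → Zubin Vargas → Eve Garcia, which is 6 levels below Lorenzo Kowalski.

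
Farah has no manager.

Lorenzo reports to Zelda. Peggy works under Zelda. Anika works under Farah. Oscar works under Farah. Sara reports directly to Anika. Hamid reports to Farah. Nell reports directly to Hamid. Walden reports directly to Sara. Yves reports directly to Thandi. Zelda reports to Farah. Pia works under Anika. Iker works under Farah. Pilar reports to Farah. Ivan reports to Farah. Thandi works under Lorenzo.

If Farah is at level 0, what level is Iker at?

Chain from Iker up to Farah: Iker → Farah. That is 1 step up, so Iker is 1 level below Farah.

1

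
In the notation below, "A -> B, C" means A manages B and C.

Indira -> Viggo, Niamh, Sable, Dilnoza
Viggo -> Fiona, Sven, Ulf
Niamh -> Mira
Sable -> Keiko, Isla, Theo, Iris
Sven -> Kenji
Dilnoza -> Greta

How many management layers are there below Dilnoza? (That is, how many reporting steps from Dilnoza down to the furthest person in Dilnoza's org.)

The longest chain under Dilnoza runs Dilnoza → Greta, which is 1 level below Dilnoza.

1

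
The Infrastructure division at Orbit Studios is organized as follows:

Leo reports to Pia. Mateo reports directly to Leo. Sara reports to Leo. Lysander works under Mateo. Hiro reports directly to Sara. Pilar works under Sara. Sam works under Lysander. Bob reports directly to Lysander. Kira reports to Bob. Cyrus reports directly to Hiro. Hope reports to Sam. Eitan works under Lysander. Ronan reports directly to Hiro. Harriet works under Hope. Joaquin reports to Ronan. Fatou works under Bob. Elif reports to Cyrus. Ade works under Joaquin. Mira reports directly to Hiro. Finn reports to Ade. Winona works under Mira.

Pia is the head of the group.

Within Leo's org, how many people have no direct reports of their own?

The people in Leo's organization with no one reporting to them are Pilar, Winona, Finn, Elif, Eitan, Fatou, Kira, Harriet. That is 8.

8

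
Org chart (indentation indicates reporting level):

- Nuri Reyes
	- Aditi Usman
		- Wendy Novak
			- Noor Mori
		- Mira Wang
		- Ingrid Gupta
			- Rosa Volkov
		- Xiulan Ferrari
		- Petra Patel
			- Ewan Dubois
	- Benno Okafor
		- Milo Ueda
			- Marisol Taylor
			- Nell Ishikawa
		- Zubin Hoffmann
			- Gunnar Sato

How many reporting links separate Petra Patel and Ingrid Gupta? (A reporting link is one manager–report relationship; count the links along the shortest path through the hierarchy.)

2

Petra Patel is 1 level below Aditi Usman, and Ingrid Gupta is 1 level below Aditi Usman (their lowest common manager). The shortest path runs up from Petra Patel to Aditi Usman and back down to Ingrid Gupta: 1 + 1 = 2 links.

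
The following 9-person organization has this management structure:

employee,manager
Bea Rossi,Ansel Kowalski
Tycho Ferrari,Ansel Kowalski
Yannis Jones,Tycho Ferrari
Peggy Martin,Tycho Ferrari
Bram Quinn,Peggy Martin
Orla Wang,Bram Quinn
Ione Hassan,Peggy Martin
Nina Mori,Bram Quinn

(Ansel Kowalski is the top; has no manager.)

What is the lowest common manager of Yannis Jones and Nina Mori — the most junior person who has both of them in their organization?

Yannis Jones's chain of managers is Tycho Ferrari, Ansel Kowalski. Nina Mori's chain of managers is Bram Quinn, Peggy Martin, Tycho Ferrari, Ansel Kowalski. The first manager that appears in both chains is Tycho Ferrari.

Tycho Ferrari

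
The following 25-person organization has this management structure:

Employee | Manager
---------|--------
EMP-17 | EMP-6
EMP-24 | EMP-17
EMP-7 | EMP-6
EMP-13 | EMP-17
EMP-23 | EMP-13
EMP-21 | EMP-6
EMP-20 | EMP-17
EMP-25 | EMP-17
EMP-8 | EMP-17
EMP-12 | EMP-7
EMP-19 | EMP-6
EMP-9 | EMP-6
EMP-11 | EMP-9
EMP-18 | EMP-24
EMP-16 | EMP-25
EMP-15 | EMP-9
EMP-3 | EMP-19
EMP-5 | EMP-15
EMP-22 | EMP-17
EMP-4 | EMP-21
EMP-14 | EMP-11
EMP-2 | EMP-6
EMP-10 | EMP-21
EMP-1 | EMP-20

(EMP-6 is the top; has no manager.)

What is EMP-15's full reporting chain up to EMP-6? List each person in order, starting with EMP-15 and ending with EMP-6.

EMP-15 -> EMP-9 -> EMP-6

EMP-15 reports to EMP-9. EMP-9 reports to EMP-6. EMP-6 is at the top.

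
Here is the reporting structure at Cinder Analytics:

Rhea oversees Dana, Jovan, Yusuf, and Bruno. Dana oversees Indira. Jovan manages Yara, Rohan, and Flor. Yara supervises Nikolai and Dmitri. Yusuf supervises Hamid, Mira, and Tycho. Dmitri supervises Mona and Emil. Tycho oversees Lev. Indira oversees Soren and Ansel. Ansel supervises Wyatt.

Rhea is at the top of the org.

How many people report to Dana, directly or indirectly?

Dana directly manages Indira. Under Indira: Ansel, Wyatt, Soren (3). That's 4 in total.

4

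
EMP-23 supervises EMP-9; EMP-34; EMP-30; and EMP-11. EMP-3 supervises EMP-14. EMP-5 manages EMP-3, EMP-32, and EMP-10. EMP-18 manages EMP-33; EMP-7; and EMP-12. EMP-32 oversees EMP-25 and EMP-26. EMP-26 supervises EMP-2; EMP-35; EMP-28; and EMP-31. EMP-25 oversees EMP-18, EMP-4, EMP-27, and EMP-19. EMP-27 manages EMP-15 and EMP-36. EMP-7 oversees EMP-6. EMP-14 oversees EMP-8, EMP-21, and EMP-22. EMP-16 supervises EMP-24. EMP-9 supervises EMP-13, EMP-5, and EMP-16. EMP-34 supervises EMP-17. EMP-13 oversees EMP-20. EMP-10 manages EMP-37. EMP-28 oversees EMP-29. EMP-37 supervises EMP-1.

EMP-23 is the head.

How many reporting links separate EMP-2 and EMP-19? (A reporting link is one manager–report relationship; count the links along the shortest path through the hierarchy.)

4

EMP-2 is 2 levels below EMP-32, and EMP-19 is 2 levels below EMP-32 (their lowest common manager). The shortest path runs up from EMP-2 to EMP-32 and back down to EMP-19: 2 + 2 = 4 links.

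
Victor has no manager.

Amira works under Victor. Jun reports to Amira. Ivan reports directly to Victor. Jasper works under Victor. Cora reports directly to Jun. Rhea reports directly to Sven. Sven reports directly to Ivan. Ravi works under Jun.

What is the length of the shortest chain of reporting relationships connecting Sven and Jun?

Sven is 2 levels below Victor, and Jun is 2 levels below Victor (their lowest common manager). The shortest path runs up from Sven to Victor and back down to Jun: 2 + 2 = 4 links.

4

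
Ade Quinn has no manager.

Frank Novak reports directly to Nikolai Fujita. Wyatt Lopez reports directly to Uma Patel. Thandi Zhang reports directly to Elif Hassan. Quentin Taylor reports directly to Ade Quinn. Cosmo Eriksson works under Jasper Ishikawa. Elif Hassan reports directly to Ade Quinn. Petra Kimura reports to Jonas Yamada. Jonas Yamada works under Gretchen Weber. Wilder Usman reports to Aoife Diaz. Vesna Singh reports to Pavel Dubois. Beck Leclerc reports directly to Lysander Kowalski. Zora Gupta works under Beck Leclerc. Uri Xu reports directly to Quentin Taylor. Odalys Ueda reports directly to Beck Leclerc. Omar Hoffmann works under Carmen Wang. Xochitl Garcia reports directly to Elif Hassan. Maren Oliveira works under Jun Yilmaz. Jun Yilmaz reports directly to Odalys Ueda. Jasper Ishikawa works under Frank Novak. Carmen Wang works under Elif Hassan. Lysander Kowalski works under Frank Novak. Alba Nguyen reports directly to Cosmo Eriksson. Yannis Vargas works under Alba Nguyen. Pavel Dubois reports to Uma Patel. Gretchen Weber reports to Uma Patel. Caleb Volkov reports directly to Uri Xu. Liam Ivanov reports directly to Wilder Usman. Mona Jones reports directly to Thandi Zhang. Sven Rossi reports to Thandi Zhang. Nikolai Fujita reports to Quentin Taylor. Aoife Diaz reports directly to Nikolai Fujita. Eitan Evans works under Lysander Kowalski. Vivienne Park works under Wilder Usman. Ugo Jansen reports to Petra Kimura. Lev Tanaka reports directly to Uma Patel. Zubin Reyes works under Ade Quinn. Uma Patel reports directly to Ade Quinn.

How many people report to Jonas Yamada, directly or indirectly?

2

Jonas Yamada directly manages Petra Kimura. Under Petra Kimura: Ugo Jansen (1). That's 2 in total.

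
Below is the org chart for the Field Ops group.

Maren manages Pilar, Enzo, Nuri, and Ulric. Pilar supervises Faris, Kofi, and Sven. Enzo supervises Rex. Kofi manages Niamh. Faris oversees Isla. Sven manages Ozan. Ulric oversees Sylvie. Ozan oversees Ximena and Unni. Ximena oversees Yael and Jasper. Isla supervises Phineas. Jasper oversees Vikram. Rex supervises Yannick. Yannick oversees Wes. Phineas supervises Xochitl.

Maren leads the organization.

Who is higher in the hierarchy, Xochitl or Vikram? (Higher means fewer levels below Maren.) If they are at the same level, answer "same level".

Xochitl

Xochitl is 5 levels below Maren; Vikram is 6. Xochitl is higher.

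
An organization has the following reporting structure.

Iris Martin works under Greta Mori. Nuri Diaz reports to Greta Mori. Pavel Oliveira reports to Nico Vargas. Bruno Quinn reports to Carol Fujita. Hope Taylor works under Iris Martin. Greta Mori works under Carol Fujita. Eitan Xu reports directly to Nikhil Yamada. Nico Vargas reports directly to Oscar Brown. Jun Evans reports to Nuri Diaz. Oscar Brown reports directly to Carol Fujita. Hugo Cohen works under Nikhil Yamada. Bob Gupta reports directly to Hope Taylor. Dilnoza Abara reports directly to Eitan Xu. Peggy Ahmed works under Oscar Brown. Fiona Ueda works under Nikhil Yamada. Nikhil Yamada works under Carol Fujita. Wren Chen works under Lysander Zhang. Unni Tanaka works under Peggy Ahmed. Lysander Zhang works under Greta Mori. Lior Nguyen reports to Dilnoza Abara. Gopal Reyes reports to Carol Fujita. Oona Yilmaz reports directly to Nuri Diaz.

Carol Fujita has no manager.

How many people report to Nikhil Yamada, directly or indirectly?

5

Nikhil Yamada directly manages Hugo Cohen, Eitan Xu, Fiona Ueda. Hugo Cohen has no reports. Under Eitan Xu: Dilnoza Abara, Lior Nguyen (2). Fiona Ueda has no reports. So Nikhil Yamada's organization is 3 direct reports plus everyone under them: 1 + 3 + 1 = 5.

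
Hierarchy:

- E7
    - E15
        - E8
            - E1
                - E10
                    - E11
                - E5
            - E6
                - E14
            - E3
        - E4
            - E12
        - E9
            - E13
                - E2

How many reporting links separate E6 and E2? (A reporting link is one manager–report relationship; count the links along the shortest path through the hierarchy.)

5

E6 is 2 levels below E15, and E2 is 3 levels below E15 (their lowest common manager). The shortest path runs up from E6 to E15 and back down to E2: 2 + 3 = 5 links.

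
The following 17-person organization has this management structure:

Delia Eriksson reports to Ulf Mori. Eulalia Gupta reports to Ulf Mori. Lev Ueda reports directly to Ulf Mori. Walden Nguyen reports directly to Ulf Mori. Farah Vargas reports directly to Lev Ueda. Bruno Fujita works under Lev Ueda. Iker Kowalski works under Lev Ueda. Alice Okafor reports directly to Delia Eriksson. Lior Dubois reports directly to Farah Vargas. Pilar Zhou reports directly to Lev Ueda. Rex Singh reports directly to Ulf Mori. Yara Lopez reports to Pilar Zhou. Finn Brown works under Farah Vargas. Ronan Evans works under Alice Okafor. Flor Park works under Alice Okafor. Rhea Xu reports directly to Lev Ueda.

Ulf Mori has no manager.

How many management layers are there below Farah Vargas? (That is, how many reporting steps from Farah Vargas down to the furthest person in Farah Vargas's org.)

1

The longest chain under Farah Vargas runs Farah Vargas → Finn Brown, which is 1 level below Farah Vargas.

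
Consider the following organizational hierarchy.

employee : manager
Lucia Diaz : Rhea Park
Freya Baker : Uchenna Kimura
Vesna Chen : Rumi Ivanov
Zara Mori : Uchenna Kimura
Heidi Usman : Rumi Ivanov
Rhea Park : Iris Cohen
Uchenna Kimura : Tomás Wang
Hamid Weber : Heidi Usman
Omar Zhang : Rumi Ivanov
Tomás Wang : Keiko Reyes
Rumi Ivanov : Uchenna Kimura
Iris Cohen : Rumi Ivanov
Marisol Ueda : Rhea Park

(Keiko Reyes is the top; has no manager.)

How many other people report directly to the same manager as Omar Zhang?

Omar Zhang reports to Rumi Ivanov. Rumi Ivanov's other direct reports are Iris Cohen, Heidi Usman, Vesna Chen — 3 peers.

3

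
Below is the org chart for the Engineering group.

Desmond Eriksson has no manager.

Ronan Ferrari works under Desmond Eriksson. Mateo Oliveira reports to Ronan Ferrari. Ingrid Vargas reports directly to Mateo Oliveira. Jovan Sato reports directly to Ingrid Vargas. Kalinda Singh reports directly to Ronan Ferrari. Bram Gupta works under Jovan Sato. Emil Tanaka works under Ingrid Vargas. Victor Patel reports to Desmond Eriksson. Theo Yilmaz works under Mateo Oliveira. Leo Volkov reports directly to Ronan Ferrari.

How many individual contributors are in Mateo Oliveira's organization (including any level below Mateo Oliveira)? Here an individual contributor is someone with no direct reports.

The people in Mateo Oliveira's organization with no one reporting to them are Theo Yilmaz, Emil Tanaka, Bram Gupta. That is 3.

3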